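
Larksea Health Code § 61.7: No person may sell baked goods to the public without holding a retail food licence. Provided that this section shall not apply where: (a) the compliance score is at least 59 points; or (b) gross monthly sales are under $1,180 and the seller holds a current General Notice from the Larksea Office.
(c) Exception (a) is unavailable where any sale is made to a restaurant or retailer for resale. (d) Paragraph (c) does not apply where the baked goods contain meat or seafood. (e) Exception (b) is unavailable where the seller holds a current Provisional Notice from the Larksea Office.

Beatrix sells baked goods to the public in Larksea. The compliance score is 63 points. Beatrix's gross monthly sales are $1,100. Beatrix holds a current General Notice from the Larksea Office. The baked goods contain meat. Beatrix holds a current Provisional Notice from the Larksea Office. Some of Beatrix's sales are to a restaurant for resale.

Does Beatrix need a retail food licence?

All of (a)'s requirements are met (the compliance score is 63 points, meeting the 59 points threshold). Considering the limiting provisions: (c) is triggered (some sales are to a restaurant for resale), but yields to (d): (d) is triggered — the baked goods contain meat. (a) remains available.
Exception (b): gross monthly sales are $1,100, under the $1,180 limit; a current General Notice is held — every condition holds. Turning to paragraph (e): (e) operates against (b): a current Provisional Notice is held. Exception (b) does not apply.

No — exception (a) applies; Beatrix is not required to hold a retail food licence.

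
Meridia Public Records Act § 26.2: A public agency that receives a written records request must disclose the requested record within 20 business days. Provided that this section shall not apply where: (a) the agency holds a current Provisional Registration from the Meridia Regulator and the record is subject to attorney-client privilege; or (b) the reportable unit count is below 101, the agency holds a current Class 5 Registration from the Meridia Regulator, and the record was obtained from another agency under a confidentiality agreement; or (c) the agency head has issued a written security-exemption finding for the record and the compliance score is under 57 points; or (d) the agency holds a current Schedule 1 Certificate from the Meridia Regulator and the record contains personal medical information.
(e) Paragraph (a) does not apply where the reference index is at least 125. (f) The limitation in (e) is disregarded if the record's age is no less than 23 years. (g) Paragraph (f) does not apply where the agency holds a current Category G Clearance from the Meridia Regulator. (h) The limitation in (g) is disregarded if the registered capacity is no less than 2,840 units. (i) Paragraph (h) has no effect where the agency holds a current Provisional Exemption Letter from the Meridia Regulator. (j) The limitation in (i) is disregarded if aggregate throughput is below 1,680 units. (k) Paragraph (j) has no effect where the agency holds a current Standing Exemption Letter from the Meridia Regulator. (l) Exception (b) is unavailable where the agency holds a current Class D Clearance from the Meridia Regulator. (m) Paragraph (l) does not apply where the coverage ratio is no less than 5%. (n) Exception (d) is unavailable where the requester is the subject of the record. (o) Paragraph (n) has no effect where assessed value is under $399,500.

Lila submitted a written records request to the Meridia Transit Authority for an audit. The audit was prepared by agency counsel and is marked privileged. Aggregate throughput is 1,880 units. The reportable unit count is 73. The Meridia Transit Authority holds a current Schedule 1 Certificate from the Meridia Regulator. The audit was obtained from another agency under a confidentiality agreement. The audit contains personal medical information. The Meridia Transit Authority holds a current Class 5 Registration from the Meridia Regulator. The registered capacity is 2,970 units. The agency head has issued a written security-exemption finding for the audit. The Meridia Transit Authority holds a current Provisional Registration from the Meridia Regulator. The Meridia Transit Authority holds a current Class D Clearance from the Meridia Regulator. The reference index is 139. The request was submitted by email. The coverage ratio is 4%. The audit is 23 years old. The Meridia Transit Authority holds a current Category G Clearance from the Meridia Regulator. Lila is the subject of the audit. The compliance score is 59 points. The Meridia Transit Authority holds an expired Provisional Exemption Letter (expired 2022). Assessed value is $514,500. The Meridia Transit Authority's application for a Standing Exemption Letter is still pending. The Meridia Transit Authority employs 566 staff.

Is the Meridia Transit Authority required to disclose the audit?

No — exception (a) applies; the Meridia Transit Authority is not required to disclose the audit.

Exception (a) is satisfied on its face — a current Provisional Registration is held; the audit is privileged. Considering the limiting provisions: (e) would limit (a) — the reference index is 139, meeting the 125 threshold — but (f) sets (e) aside: (f) operates — the record's age is 23 years, meeting the 23 years threshold. (g) is engaged (a current Category G Clearance is held), but yields to (h): (h) operates — the registered capacity is 2,970 units, meeting the 2,840 units threshold. (i) does not operate here (no current Provisional Exemption Letter is held), so (h) stands. Exception (a) stands.
All of (b)'s requirements are met (the reportable unit count is 73, below the 101 limit; a current Class 5 Registration is held; the audit was obtained under a confidentiality agreement). But: (l) is triggered — a current Class D Clearance is held. (m) is inapplicable (the coverage ratio is 4%, short of 5%), so (l) stands. So (b) is unavailable.
Exception (c) fails — the compliance score is 59 points, not under 57 points.
All of (d)'s requirements are met (a current Schedule 1 Certificate is held; the audit contains personal medical information). But applying paragraphs (n)–(o): (n) operates against (d): Lila is the subject of the audit. (o), which would lift (n), is not engaged — assessed value is $514,500, not under $399,500. So (d) is unavailable.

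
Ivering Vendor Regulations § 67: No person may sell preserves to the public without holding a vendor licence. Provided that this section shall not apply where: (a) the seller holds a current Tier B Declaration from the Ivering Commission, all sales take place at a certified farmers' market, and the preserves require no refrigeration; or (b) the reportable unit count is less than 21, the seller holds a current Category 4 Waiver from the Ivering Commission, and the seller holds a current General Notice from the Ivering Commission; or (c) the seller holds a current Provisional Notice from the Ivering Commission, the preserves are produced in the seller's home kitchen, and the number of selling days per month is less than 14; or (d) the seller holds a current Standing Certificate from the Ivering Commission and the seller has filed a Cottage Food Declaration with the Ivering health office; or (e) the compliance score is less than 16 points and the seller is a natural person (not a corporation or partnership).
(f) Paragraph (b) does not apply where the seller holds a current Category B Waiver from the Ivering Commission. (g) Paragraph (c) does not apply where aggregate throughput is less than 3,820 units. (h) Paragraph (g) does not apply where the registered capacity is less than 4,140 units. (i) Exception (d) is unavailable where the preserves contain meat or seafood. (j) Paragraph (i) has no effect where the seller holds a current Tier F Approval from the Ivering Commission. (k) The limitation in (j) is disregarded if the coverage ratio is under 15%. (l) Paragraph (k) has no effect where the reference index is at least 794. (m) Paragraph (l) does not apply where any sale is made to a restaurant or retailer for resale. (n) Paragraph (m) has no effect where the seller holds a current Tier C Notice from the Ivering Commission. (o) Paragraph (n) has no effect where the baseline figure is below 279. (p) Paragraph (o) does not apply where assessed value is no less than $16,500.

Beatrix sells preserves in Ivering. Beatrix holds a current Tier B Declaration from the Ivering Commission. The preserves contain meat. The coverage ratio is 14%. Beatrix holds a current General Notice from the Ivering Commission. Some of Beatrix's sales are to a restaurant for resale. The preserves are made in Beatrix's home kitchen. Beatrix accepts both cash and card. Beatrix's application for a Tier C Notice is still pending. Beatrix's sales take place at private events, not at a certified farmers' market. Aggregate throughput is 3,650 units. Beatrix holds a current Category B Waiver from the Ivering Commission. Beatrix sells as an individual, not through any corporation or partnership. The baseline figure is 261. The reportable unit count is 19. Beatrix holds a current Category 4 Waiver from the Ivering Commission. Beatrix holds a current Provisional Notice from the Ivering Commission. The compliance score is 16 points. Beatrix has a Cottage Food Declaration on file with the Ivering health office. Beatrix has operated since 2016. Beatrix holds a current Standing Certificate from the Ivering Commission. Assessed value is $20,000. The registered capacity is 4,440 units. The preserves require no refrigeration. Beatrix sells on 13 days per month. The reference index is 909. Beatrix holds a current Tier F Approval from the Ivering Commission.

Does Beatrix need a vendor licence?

Exception (a) fails — sales are at private events, not a certified farmers' market.
All of (b)'s requirements are met (the reportable unit count is 19, less than the 21 limit; a current Category 4 Waiver is held; a current General Notice is held). But applying paragraph (f): (f) operates against (b): a current Category B Waiver is held. (b) is therefore removed.
Exception (c) is satisfied on its face — a current Provisional Notice is held; the preserves are home-kitchen produced; the number of selling days per month is 13, less than the 14 limit. Turning to paragraphs (g)–(h): (g) applies — aggregate throughput is 3,650 units, less than the 3,820 units limit. (h), which would lift (g), does not operate here — the registered capacity is 4,440 units, not less than 4,140 units. Exception (c) does not apply.
Exception (d): a current Standing Certificate is held; a Cottage Food Declaration is on file — every condition holds. But: (i) is engaged — the preserves contain meat. (j) is triggered (a current Tier F Approval is held), but is overridden by (k): (k) operates against (j): the coverage ratio is 14%, under the 15% limit. (l) would limit (k) — the reference index is 909, meeting the 794 threshold — but (m) sets (l) aside: (m) applies — some sales are to a restaurant for resale. (n), which would lift (m), is not engaged — no current Tier C Notice is held. (d) is therefore removed.
Exception (e) requires that the compliance score is less than 16 points; but the compliance score is 16 points, not less than 16 points, so (e) is unavailable.
No exception displaces § 67.

Yes — Beatrix must hold a vendor licence.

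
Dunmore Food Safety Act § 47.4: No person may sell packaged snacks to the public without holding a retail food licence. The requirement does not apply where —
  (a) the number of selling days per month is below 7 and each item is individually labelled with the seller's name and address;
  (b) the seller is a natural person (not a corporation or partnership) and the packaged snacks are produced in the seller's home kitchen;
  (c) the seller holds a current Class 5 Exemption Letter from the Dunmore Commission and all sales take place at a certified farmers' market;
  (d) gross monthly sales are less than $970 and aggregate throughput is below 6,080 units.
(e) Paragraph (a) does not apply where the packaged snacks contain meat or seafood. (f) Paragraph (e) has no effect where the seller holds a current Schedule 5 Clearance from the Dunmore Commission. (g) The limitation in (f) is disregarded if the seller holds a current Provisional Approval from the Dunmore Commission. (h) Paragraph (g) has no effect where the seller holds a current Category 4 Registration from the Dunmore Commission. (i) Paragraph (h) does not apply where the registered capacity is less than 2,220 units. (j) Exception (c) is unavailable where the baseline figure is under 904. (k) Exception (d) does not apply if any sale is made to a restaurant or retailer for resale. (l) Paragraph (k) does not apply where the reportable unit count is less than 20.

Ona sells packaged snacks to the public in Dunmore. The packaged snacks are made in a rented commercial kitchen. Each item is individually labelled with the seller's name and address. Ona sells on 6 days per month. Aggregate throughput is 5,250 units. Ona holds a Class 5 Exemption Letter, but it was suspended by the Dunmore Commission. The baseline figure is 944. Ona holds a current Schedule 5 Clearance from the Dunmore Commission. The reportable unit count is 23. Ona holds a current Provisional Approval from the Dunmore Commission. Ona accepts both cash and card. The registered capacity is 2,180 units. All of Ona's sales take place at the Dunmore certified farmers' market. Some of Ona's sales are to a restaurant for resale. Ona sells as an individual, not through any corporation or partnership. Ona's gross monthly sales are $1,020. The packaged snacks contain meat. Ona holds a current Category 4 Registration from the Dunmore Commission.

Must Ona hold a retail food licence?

Yes — Ona must hold a retail food licence.

Exception (a): the number of selling days per month is 6, below the 7 limit; items are individually labelled — every condition holds. Turning to paragraphs (e)–(i): (e) operates against (a): the packaged snacks contain meat. (f) would limit (e) — a current Schedule 5 Clearance is held — but (g) sets (f) aside: (g) operates against (f): a current Provisional Approval is held. (h) would limit (g) — a current Category 4 Registration is held — but (i) sets (h) aside: (i) operates against (h): the registered capacity is 2,180 units, less than the 2,220 units limit. Exception (a) does not apply.
Exception (b) requires that the packaged snacks are produced in the seller's home kitchen; but the packaged snacks are made in a commercial kitchen, not a home kitchen, so (b) is unavailable.
Exception (c) fails — there is no Class 5 Exemption Letter in force.
Exception (d) requires that gross monthly sales are less than $970; but gross monthly sales are $1,020, not less than $970, so (d) is unavailable.
No exception applies. The general rule governs.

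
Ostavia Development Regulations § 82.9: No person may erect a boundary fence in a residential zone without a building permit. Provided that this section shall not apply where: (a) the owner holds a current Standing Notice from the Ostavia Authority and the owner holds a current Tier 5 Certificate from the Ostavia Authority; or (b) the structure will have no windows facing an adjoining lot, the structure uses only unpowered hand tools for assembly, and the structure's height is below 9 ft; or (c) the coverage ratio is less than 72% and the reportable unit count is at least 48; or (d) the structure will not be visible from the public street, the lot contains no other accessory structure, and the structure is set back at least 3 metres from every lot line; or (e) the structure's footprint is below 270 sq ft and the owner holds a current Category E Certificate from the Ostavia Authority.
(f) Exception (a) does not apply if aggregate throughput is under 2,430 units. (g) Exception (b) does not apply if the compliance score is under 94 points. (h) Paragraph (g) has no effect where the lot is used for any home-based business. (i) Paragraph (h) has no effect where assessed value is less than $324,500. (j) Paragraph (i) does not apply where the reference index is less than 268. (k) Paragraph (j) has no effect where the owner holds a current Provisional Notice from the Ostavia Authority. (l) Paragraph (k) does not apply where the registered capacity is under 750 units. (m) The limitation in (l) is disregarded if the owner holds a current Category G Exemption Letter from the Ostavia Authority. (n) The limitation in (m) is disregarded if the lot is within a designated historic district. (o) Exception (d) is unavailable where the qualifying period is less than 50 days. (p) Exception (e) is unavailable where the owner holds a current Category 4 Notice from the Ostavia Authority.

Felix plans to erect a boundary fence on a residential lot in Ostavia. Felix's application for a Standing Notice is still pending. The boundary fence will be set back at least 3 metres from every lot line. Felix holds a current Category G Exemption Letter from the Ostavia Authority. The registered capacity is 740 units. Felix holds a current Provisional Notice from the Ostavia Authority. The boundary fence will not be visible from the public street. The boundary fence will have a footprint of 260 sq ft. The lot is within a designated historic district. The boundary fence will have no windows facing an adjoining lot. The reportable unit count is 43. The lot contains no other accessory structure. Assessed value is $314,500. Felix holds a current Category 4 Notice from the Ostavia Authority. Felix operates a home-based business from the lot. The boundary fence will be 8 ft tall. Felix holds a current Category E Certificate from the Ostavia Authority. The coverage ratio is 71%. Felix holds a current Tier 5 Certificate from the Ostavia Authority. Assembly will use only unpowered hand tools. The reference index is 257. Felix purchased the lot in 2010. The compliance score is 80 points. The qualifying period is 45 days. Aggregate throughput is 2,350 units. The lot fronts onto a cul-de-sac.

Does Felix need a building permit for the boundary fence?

No — exception (b) applies; Felix does not need a building permit.

Exception (a) requires that the owner holds a current Standing Notice from the Ostavia Authority; but there is no Standing Notice in force, so (a) is unavailable.
Exception (b) is satisfied on its face — no windows face an adjoining lot; assembly uses only hand tools; the structure's height is 8 ft, below the 9 ft limit. Under paragraphs (g)–(n): (g) applies (the compliance score is 80 points, under the 94 points limit), but is itself disapplied by (h): (h) operates against (g): a home-based business operates on the lot. (i) applies (assessed value is $314,500, less than the $324,500 limit), but is displaced by (j): (j) operates against (i): the reference index is 257, less than the 268 limit. (k) operates (a current Provisional Notice is held), but is set aside by (l): (l) operates against (k): the registered capacity is 740 units, under the 750 units limit. (m) is engaged (a current Category G Exemption Letter is held), but is displaced by (n): (n) operates against (m): the lot is in a historic district. So (b) applies.
Exception (c) does not apply: the reportable unit count is 43, short of 48.
Exception (d) is satisfied on its face — the structure will not be visible from the street; the lot has no other accessory structure; the setback is at least 3 m on every side. However, paragraph (o) must be considered: (o) operates — the qualifying period is 45 days, less than the 50 days limit. So (d) is unavailable.
Exception (e): the structure's footprint is 260 sq ft, below the 270 sq ft limit; a current Category E Certificate is held — every condition holds. However, paragraph (p) must be considered: (p) operates against (e): a current Category 4 Notice is held. Exception (e) does not apply.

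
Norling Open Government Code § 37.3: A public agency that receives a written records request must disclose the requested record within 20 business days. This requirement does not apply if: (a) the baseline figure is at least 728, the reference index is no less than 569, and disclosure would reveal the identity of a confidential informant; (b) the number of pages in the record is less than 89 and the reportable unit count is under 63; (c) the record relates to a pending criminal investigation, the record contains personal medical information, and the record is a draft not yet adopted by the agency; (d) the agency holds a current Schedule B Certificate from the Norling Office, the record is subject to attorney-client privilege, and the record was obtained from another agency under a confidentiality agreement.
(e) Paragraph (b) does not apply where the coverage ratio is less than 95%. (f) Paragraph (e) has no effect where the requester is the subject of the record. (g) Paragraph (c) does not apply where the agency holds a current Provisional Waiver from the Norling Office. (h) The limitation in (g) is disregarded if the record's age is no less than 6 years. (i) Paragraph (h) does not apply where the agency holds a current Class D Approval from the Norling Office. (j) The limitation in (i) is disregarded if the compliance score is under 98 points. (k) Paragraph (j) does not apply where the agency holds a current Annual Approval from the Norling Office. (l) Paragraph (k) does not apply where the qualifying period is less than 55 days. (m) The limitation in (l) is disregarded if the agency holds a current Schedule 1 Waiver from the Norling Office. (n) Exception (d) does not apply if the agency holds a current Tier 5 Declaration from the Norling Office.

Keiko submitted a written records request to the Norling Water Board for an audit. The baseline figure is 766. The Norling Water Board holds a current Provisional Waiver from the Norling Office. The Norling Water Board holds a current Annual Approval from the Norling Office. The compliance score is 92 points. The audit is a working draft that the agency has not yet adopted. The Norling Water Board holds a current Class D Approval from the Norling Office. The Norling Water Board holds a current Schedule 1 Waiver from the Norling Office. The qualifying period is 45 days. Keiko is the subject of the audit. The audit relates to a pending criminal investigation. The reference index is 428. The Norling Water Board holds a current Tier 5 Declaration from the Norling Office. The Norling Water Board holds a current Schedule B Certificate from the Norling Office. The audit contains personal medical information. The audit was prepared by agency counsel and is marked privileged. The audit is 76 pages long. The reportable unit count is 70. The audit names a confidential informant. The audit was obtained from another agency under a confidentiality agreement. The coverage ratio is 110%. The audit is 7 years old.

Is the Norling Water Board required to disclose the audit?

Exception (a) fails — the reference index is 428, short of 569.
Exception (b) does not apply: the reportable unit count is 70, not under 63.
Exception (c): the audit relates to a pending investigation; the audit contains personal medical information; the audit is an unadopted draft — every condition holds. But applying paragraphs (g)–(m): (g) operates against (c): a current Provisional Waiver is held. (h) would limit (g) — the record's age is 7 years, meeting the 6 years threshold — but (i) sets (h) aside: (i) is engaged — a current Class D Approval is held. (j) applies (the compliance score is 92 points, under the 98 points limit), but is overridden by (k): (k) operates against (j): a current Annual Approval is held. (l) operates (the qualifying period is 45 days, less than the 55 days limit), but is itself disapplied by (m): (m) is triggered — a current Schedule 1 Waiver is held. So (c) is unavailable.
All of (d)'s requirements are met (a current Schedule B Certificate is held; the audit is privileged; the audit was obtained under a confidentiality agreement). But applying paragraph (n): (n) is triggered — a current Tier 5 Declaration is held. Exception (d) does not apply.
No exception is made out. the Norling Water Board falls within the general rule.

Yes — the Norling Water Board must disclose the audit.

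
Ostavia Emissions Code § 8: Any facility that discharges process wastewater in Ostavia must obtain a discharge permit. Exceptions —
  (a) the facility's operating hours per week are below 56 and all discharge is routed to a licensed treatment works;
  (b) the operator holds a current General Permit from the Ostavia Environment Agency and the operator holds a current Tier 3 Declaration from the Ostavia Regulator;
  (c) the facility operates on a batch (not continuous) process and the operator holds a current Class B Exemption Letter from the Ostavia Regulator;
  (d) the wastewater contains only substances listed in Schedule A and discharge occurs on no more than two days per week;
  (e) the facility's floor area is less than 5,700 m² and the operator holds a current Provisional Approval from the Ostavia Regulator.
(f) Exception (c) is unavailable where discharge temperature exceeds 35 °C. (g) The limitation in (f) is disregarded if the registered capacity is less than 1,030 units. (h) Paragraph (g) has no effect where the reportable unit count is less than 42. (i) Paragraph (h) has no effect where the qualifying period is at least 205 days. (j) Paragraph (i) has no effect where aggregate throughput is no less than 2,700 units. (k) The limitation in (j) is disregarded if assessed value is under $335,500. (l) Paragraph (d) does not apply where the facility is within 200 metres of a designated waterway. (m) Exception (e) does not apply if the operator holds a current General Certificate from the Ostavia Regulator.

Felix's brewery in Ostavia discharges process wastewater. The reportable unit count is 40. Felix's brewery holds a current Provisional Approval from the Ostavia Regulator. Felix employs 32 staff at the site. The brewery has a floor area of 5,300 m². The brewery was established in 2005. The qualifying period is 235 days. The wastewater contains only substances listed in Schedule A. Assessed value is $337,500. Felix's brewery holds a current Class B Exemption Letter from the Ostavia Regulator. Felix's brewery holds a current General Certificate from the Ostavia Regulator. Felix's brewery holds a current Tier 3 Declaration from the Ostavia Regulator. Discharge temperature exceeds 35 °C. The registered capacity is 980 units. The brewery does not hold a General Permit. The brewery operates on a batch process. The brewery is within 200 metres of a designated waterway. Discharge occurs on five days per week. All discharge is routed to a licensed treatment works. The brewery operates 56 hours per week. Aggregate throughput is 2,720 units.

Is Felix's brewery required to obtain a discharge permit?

Exception (a) fails — the facility's operating hours per week are 56, not below 56.
Exception (b) requires that the operator holds a current General Permit from the Ostavia Environment Agency; but no General Permit is held, so (b) is unavailable.
Exception (c) is satisfied on its face — the facility operates on a batch process; a current Class B Exemption Letter is held. However, paragraphs (f)–(k) must be considered: (f) operates against (c): discharge temperature exceeds 35 °C. (g) is engaged (the registered capacity is 980 units, less than the 1,030 units limit), but is itself disapplied by (h): (h) operates against (g): the reportable unit count is 40, less than the 42 limit. (i) is engaged (the qualifying period is 235 days, meeting the 205 days threshold), but is overridden by (j): (j) is triggered — aggregate throughput is 2,720 units, meeting the 2,700 units threshold. (k), which would lift (j), is inapplicable — assessed value is $337,500, not under $335,500. (c) is therefore removed.
Exception (d) does not apply: discharge occurs on five days per week.
Exception (e): the facility's floor area is 5,300 m², less than the 5,700 m² limit; a current Provisional Approval is held — every condition holds. But applying paragraph (m): (m) operates against (e): a current General Certificate is held. Exception (e) does not apply.
None of the exceptions is available; § 8 applies in full.

Yes — Felix's brewery must obtain a discharge permit.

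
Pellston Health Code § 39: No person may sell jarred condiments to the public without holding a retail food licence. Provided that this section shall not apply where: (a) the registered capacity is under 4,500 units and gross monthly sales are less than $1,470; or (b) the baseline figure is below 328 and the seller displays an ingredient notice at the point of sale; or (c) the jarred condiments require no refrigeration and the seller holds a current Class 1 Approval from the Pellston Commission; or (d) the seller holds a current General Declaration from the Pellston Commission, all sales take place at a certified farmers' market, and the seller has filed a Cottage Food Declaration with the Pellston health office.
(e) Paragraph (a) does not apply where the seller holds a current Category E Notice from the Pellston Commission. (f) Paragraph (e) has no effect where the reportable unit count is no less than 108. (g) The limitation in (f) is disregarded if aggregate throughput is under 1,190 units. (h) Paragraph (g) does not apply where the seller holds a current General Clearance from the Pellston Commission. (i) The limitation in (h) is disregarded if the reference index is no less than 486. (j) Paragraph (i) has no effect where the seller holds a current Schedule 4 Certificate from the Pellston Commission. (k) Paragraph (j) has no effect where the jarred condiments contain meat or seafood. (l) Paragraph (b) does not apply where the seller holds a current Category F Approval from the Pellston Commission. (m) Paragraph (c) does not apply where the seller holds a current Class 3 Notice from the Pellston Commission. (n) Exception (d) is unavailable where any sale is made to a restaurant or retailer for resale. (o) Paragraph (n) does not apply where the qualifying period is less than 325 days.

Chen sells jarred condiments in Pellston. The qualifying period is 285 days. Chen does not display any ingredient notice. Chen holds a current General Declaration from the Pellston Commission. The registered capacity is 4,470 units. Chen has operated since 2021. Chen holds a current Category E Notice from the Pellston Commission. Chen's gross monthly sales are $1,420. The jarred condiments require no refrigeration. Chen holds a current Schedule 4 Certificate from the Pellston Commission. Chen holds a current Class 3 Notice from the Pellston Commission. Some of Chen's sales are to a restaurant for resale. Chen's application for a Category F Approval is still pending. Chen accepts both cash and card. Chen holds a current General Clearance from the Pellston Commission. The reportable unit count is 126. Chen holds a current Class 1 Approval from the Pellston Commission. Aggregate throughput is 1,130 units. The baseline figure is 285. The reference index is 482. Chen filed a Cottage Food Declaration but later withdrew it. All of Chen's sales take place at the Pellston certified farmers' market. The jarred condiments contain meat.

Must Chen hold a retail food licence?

No — exception (a) applies; Chen is not required to hold a retail food licence.

Exception (a): the registered capacity is 4,470 units, under the 4,500 units limit; gross monthly sales are $1,420, less than the $1,470 limit — every condition holds. As to paragraphs (e)–(k): (e) applies (a current Category E Notice is held), but is itself disapplied by (f): (f) operates — the reportable unit count is 126, meeting the 108 threshold. (g) operates (aggregate throughput is 1,130 units, under the 1,190 units limit), but is set aside by (h): (h) applies — a current General Clearance is held. (i), which would lift (h), is not triggered — the reference index is 482, short of 486. So (a) applies.
Exception (b) requires that the seller displays an ingredient notice at the point of sale; but no ingredient notice is displayed, so (b) is unavailable.
All of (c)'s requirements are met (the jarred condiments are shelf-stable; a current Class 1 Approval is held). But applying paragraph (m): (m) operates against (c): a current Class 3 Notice is held. Exception (c) does not apply.
Exception (d) requires that the seller has filed a Cottage Food Declaration with the Pellston health office; but the Cottage Food Declaration was withdrawn, so (d) is unavailable.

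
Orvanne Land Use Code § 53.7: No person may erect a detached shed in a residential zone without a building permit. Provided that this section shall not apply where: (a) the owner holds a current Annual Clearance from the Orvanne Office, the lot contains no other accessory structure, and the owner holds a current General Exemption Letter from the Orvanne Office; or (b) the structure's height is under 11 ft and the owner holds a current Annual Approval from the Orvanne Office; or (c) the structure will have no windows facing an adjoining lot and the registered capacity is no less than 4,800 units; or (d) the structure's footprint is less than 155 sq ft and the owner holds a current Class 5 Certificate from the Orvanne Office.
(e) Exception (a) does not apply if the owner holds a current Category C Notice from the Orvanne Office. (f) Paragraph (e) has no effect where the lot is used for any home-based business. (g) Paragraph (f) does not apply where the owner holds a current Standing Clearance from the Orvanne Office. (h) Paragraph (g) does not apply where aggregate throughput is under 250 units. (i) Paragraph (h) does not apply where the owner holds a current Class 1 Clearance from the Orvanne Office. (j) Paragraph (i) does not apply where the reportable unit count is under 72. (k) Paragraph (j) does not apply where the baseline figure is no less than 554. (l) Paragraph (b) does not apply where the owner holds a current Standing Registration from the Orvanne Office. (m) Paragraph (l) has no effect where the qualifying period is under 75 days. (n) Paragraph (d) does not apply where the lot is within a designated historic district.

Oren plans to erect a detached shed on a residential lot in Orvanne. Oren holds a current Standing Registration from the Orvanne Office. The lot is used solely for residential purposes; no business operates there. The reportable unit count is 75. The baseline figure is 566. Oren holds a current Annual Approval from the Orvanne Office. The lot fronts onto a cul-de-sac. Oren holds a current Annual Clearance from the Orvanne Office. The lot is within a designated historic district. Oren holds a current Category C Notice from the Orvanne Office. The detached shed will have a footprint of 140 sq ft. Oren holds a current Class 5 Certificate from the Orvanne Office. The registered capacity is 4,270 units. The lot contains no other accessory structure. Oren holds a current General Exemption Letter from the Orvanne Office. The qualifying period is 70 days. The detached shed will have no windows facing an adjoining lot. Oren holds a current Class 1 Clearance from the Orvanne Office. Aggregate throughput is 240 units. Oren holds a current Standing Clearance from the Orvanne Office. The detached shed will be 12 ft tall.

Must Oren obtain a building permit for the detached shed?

Exception (a)'s conditions are all satisfied: a current Annual Clearance is held; the lot has no other accessory structure; a current General Exemption Letter is held. But applying paragraphs (e)–(k): (e) operates — a current Category C Notice is held. (f) is inapplicable (the lot is solely residential), so (e) stands. (a) is therefore removed.
Exception (b) does not apply: the structure's height is 12 ft, not under 11 ft.
Exception (c) does not apply: the registered capacity is 4,270 units, short of 4,800 units.
Exception (d)'s conditions are all satisfied: the structure's footprint is 140 sq ft, less than the 155 sq ft limit; a current Class 5 Certificate is held. However, paragraph (n) must be considered: (n) applies — the lot is in a historic district. (d) is therefore removed.
Every exception is unavailable, so the rule governs.

Yes — Oren must obtain a building permit.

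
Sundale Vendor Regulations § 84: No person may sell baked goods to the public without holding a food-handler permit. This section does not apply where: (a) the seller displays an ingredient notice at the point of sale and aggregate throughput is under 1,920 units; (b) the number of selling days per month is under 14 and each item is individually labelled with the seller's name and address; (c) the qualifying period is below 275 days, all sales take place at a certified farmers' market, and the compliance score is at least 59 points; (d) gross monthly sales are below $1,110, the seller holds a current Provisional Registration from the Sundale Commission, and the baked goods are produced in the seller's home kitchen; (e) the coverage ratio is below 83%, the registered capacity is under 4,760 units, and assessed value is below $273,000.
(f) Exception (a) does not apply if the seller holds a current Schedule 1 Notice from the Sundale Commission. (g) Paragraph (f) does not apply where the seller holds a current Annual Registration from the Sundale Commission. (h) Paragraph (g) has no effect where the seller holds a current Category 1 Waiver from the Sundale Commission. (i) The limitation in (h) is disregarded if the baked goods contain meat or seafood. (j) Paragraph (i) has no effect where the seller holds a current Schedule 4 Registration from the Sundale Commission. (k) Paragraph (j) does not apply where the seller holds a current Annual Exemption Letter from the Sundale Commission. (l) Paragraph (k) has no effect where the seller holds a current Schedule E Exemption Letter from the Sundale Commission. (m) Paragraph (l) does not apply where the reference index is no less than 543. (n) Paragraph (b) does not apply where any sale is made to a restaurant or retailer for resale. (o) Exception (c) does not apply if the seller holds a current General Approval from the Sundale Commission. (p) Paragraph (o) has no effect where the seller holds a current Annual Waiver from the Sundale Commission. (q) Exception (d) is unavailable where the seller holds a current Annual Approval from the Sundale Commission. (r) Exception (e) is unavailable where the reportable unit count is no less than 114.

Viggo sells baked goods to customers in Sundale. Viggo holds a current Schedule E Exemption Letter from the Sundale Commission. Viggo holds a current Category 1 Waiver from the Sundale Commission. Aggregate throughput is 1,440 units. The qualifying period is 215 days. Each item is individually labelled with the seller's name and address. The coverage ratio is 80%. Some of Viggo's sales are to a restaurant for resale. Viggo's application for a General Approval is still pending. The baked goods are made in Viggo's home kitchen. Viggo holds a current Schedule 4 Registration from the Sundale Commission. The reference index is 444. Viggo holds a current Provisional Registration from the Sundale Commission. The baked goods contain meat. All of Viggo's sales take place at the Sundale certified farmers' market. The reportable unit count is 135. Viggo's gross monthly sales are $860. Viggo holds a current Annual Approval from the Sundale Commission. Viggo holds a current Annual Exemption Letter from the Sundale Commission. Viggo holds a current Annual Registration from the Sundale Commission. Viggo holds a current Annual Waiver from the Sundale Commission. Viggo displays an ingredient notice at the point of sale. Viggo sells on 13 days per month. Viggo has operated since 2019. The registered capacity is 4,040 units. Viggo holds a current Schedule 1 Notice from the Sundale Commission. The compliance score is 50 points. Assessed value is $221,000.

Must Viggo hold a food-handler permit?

Exception (a): an ingredient notice is displayed; aggregate throughput is 1,440 units, under the 1,920 units limit — every condition holds. But applying paragraphs (f)–(m): (f) operates against (a): a current Schedule 1 Notice is held. (g) is engaged (a current Annual Registration is held), but is itself disapplied by (h): (h) is engaged — a current Category 1 Waiver is held. (i) would limit (h) — the baked goods contain meat — but (j) sets (i) aside: (j) operates — a current Schedule 4 Registration is held. (k) operates (a current Annual Exemption Letter is held), but yields to (l): (l) applies — a current Schedule E Exemption Letter is held. (m) does not operate here (the reference index is 444, short of 543), so (l) stands. So (a) is unavailable.
All of (b)'s requirements are met (the number of selling days per month is 13, under the 14 limit; items are individually labelled). But: (n) is triggered — some sales are to a restaurant for resale. (b) is therefore removed.
Exception (c) fails — the compliance score is 50 points, short of 59 points.
Exception (d): gross monthly sales are $860, below the $1,110 limit; a current Provisional Registration is held; the baked goods are home-kitchen produced — every condition holds. However, paragraph (q) must be considered: (q) operates — a current Annual Approval is held. (d) is therefore removed.
Exception (e): the coverage ratio is 80%, below the 83% limit; the registered capacity is 4,040 units, under the 4,760 units limit; assessed value is $221,000, below the $273,000 limit — every condition holds. However, paragraph (r) must be considered: (r) applies — the reportable unit count is 135, meeting the 114 threshold. Exception (e) does not apply.
No exception is made out. Viggo falls within the general rule.

Yes — Viggo must hold a food-handler permit.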